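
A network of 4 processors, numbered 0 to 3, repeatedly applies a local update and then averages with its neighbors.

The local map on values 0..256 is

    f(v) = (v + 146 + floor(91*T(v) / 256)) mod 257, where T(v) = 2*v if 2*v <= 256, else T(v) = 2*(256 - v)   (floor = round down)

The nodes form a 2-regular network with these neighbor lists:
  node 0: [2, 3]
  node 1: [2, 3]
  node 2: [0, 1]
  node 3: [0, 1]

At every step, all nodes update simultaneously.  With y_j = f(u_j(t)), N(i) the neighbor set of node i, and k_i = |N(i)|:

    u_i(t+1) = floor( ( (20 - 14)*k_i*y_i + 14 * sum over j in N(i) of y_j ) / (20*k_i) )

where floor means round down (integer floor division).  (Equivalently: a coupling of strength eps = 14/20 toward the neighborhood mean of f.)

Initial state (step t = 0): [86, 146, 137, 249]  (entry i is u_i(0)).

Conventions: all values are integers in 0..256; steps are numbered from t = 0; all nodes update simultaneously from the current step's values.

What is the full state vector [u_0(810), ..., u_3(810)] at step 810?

Simulating step by step:
t=0: [86, 146, 137, 249]
t=1: [99, 122, 85, 94]
t=2: [46, 58, 64, 68]
t=3: [158, 164, 240, 165]
t=4: [125, 125, 123, 117]
t=5: [96, 96, 101, 98]
t=6: [56, 56, 55, 53]
t=7: [238, 238, 240, 239]
t=8: [139, 139, 139, 139]
t=9: [111, 111, 111, 111]
t=10: [78, 78, 78, 78]
t=11: [22, 22, 22, 22]
t=12: [183, 183, 183, 183]
t=13: [123, 123, 123, 123]
t=14: [99, 99, 99, 99]
t=15: [58, 58, 58, 58]
t=16: [245, 245, 245, 245]
t=17: [141, 141, 141, 141]
t=18: [111, 111, 111, 111]

Answer: [111, 111, 111, 111]
Key observation: The state at step 9, [111, 111, 111, 111], reappears at step 18: the system is in a cycle of period 9 from step 9 on.  Therefore the state at step 810 equals the state at step 9 + ((810 - 9) mod 9) = 9, which is [111, 111, 111, 111].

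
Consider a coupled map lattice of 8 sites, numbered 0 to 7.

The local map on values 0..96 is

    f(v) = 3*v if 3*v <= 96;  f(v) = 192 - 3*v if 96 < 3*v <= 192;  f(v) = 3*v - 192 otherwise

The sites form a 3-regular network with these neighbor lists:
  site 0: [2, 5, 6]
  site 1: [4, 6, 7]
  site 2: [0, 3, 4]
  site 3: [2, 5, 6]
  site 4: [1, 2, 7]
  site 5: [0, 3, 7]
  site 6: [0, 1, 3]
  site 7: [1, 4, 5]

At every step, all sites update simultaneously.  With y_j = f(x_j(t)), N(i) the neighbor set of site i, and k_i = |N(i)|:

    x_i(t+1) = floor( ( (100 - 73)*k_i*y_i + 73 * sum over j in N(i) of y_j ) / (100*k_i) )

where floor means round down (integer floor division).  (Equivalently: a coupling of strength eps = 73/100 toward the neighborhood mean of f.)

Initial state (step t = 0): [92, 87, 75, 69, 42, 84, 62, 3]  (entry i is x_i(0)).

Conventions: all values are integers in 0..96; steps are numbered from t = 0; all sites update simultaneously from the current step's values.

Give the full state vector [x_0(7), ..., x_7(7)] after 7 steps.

Simulating step by step:
t=0: [92, 87, 75, 69, 42, 84, 62, 3]
t=1: [46, 38, 49, 28, 44, 42, 42, 49]
t=2: [57, 62, 60, 65, 57, 62, 70, 61]
t=3: [14, 13, 14, 9, 12, 9, 12, 10]
t=4: [36, 35, 36, 32, 36, 31, 36, 32]
t=5: [86, 87, 86, 89, 87, 92, 87, 90]
t=6: [71, 71, 68, 73, 70, 75, 69, 75]
t=7: [20, 21, 19, 21, 20, 28, 20, 26]

Answer: [20, 21, 19, 21, 20, 28, 20, 26]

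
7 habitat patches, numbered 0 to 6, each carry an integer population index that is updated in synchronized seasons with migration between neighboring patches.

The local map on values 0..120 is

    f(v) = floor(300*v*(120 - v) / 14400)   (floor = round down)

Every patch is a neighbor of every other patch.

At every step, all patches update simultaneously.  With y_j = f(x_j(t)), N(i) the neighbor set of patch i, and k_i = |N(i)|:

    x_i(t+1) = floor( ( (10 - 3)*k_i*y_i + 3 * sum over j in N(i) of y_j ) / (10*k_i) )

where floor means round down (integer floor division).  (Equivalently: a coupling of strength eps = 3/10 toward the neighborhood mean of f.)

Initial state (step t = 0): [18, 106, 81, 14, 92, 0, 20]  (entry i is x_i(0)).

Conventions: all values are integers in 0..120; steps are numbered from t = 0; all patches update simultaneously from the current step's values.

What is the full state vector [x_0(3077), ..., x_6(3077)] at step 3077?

Simulating step by step:
t=0: [18, 106, 81, 14, 92, 0, 20]
t=1: [37, 32, 55, 32, 47, 12, 39]
t=2: [61, 58, 68, 58, 66, 38, 63]
t=3: [73, 73, 72, 73, 73, 66, 73]
t=4: [71, 71, 71, 71, 71, 73, 71]
t=5: [71, 71, 71, 71, 71, 71, 71]
t=6: [72, 72, 72, 72, 72, 72, 72]
t=7: [72, 72, 72, 72, 72, 72, 72]

Answer: [72, 72, 72, 72, 72, 72, 72]
Key observation: The state at step 6, [72, 72, 72, 72, 72, 72, 72], reappears at step 7: the system is in a cycle of period 1 from step 6 on.  Therefore the state at step 3077 equals the state at step 6 + ((3077 - 6) mod 1) = 6, which is [72, 72, 72, 72, 72, 72, 72].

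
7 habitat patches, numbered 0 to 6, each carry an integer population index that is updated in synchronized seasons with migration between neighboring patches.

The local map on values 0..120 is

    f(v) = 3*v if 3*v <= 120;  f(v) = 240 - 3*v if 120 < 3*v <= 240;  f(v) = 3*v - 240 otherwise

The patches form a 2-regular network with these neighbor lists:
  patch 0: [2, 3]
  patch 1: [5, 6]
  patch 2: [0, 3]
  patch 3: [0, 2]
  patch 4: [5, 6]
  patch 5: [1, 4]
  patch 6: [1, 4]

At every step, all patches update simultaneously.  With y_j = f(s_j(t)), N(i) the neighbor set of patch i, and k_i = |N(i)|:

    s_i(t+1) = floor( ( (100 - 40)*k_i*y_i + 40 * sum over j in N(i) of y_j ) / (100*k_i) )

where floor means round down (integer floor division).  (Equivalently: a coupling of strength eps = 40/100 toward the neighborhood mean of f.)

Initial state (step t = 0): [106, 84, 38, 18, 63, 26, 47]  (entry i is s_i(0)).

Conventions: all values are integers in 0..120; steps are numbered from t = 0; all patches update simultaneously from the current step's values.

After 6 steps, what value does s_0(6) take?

Answer: s_0(6) = 32

Derivation:
t=0: [106, 84, 38, 18, 63, 26, 47]
t=1: [80, 42, 94, 70, 66, 59, 72]
t=2: [14, 85, 31, 26, 42, 69, 45]
t=3: [59, 36, 79, 73, 96, 45, 88]
t=4: [42, 90, 18, 25, 54, 94, 45]
t=5: [94, 47, 70, 78, 76, 46, 84]
t=6: [32, 82, 27, 18, 30, 83, 29]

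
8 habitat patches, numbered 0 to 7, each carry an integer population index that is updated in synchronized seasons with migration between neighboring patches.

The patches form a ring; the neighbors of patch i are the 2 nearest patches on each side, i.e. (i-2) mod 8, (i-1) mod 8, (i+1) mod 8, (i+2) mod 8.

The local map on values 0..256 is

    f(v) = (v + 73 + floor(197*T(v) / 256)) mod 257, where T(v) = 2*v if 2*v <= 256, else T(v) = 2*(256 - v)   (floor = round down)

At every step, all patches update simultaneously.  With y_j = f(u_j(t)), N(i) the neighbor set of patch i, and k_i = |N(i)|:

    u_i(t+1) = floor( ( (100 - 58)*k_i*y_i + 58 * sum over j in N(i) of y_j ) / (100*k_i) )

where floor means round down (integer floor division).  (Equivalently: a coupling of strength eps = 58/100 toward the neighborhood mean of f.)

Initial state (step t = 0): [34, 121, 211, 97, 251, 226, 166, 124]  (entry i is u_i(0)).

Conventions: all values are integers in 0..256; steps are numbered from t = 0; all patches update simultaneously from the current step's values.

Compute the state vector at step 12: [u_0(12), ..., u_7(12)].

Answer: [137, 137, 137, 138, 138, 138, 138, 138]

Derivation:
t=0: [34, 121, 211, 97, 251, 226, 166, 124]
t=1: [134, 116, 100, 81, 84, 92, 115, 125]
t=2: [118, 98, 72, 46, 47, 62, 95, 114]
t=3: [118, 123, 188, 186, 186, 175, 117, 111]
t=4: [112, 115, 112, 112, 110, 110, 110, 109]
t=5: [99, 101, 100, 99, 96, 95, 95, 96]
t=6: [65, 68, 67, 65, 61, 59, 59, 61]
t=7: [235, 240, 239, 235, 229, 225, 225, 229]
t=8: [83, 81, 82, 83, 85, 86, 86, 85]
t=9: [26, 24, 25, 26, 30, 31, 31, 29]
t=10: [140, 137, 138, 140, 146, 148, 148, 144]
t=11: [133, 134, 134, 133, 131, 131, 131, 132]
t=12: [137, 137, 137, 138, 138, 138, 138, 138]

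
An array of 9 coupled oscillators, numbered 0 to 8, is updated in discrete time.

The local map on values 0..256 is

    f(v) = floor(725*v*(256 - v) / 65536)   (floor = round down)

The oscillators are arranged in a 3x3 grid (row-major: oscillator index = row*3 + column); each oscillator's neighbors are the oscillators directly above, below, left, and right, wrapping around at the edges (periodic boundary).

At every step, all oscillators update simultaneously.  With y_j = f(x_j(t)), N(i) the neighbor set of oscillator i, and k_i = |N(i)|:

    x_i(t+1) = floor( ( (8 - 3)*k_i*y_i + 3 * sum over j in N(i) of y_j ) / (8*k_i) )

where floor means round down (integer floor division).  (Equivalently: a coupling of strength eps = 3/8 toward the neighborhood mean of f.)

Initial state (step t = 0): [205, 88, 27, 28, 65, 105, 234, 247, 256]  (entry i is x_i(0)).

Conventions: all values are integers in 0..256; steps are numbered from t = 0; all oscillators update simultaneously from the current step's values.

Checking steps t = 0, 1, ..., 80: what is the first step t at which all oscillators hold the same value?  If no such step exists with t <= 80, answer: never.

Answer: 9
Key observation: Synchronization is absorbing here: once all oscillators are equal they stay equal, and step 9 is the first all-equal step.

Derivation:
t=0: [205, 88, 27, 28, 65, 105, 234, 247, 256]  (not all equal)
t=1: [105, 134, 84, 89, 126, 135, 54, 48, 30]  (not all equal)
t=2: [167, 171, 156, 164, 172, 166, 124, 120, 100]  (not all equal)
t=3: [166, 163, 169, 166, 162, 165, 177, 175, 172]  (not all equal)
t=4: [163, 165, 162, 164, 166, 165, 156, 158, 159]  (not all equal)
t=5: [167, 166, 167, 166, 165, 166, 170, 169, 169]  (not all equal)
t=6: [163, 164, 164, 164, 165, 164, 161, 162, 162]  (not all equal)
t=7: [166, 166, 166, 166, 166, 166, 168, 167, 167]  (not all equal)
t=8: [164, 164, 164, 164, 164, 164, 163, 164, 164]  (not all equal)
t=9: [166, 166, 166, 166, 166, 166, 166, 166, 166]  (all equal)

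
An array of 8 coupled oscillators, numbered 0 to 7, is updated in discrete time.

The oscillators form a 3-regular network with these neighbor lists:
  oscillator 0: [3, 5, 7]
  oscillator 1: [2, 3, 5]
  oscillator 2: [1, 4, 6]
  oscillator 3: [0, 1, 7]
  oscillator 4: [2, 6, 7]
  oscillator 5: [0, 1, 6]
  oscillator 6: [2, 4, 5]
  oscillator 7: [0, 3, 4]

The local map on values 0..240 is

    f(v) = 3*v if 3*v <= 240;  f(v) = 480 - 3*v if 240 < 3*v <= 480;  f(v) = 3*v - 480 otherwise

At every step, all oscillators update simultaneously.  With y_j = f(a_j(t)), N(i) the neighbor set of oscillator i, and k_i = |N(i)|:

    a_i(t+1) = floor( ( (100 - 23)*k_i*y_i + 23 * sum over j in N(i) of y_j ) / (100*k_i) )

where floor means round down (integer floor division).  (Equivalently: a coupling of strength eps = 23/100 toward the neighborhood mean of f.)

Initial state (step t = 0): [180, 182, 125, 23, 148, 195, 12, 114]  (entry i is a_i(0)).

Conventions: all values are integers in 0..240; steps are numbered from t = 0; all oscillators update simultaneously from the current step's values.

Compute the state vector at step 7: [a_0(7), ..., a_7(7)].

Answer: [141, 150, 116, 194, 97, 86, 39, 91]

Derivation:
t=0: [180, 182, 125, 23, 148, 195, 12, 114]
t=1: [70, 72, 91, 73, 49, 93, 46, 118]
t=2: [203, 214, 197, 210, 149, 198, 148, 141]
t=3: [123, 153, 103, 142, 41, 112, 47, 67]
t=4: [116, 44, 153, 67, 134, 131, 142, 176]
t=5: [127, 125, 36, 178, 69, 91, 55, 68]
t=6: [111, 109, 119, 72, 195, 187, 167, 184]
t=7: [141, 150, 116, 194, 97, 86, 39, 91]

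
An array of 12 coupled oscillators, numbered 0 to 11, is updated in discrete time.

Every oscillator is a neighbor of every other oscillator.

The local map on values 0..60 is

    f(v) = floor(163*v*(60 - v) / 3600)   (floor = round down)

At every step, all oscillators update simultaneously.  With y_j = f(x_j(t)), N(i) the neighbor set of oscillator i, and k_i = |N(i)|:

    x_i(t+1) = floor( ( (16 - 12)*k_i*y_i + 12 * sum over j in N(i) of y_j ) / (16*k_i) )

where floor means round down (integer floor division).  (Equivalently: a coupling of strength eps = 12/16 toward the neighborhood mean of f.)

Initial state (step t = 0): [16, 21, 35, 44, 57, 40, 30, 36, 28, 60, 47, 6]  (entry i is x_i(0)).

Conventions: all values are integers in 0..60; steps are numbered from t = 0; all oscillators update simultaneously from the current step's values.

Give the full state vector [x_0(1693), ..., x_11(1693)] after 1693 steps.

Simulating step by step:
t=0: [16, 21, 35, 44, 57, 40, 30, 36, 28, 60, 47, 6]
t=1: [28, 29, 30, 28, 24, 29, 30, 30, 30, 23, 28, 25]
t=2: [39, 39, 39, 39, 39, 39, 39, 39, 39, 39, 39, 39]
t=3: [37, 37, 37, 37, 37, 37, 37, 37, 37, 37, 37, 37]
t=4: [38, 38, 38, 38, 38, 38, 38, 38, 38, 38, 38, 38]
t=5: [37, 37, 37, 37, 37, 37, 37, 37, 37, 37, 37, 37]

Answer: [37, 37, 37, 37, 37, 37, 37, 37, 37, 37, 37, 37]
Key observation: The state at step 3, [37, 37, 37, 37, 37, 37, 37, 37, 37, 37, 37, 37], reappears at step 5: the system is in a cycle of period 2 from step 3 on.  Therefore the state at step 1693 equals the state at step 3 + ((1693 - 3) mod 2) = 3, which is [37, 37, 37, 37, 37, 37, 37, 37, 37, 37, 37, 37].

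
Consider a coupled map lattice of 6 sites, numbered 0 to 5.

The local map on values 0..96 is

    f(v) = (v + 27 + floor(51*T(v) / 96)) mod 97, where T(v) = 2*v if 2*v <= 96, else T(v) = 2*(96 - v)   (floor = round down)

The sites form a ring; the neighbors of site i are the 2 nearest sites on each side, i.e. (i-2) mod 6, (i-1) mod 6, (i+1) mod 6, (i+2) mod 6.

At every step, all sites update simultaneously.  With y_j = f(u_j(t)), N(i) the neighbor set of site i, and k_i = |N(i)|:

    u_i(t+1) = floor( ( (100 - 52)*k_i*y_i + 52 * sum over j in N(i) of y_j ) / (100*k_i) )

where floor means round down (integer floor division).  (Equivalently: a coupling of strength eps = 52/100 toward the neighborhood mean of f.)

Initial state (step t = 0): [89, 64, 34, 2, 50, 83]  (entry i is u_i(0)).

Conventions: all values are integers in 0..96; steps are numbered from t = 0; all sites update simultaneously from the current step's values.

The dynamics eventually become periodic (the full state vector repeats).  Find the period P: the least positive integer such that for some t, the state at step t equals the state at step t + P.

Answer: 4
Key observation: The state at step 3, [27, 27, 27, 27, 27, 27], reappears at step 7 — and no state repeats earlier — so the cycle the system enters has period 4.

Derivation:
t=0: [89, 64, 34, 2, 50, 83]
t=1: [23, 24, 14, 25, 24, 27]
t=2: [73, 74, 65, 75, 74, 78]
t=3: [27, 27, 27, 27, 27, 27]
t=4: [82, 82, 82, 82, 82, 82]
t=5: [26, 26, 26, 26, 26, 26]
t=6: [80, 80, 80, 80, 80, 80]
t=7: [27, 27, 27, 27, 27, 27]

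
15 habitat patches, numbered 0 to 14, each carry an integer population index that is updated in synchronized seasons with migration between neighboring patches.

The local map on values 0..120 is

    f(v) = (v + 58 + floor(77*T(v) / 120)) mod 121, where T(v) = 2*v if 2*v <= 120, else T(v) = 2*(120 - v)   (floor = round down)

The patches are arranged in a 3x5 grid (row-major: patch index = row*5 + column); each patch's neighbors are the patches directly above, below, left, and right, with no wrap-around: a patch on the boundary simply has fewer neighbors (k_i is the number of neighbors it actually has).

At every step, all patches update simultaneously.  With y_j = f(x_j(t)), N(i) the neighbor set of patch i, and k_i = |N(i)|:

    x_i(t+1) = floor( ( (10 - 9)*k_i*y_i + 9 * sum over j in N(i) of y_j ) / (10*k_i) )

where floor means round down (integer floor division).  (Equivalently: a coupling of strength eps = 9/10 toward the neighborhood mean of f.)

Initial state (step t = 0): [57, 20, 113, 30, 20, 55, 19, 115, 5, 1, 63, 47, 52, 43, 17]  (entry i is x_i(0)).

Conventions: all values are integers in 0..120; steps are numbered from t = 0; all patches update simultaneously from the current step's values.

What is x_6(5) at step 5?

Answer: x_6(5) = 71

Derivation:
t=0: [57, 20, 113, 30, 20, 55, 19, 115, 5, 1, 63, 47, 52, 43, 17]
t=1: [80, 78, 55, 69, 39, 78, 70, 69, 42, 86, 55, 73, 46, 69, 52]
t=2: [68, 67, 69, 43, 64, 67, 69, 53, 65, 40, 68, 59, 67, 45, 67]
t=3: [71, 71, 56, 68, 35, 71, 68, 70, 43, 67, 71, 71, 57, 68, 37]
t=4: [70, 68, 70, 41, 65, 70, 70, 60, 67, 28, 70, 69, 70, 44, 66]
t=5: [71, 71, 59, 67, 20, 71, 71, 71, 38, 64, 71, 71, 61, 68, 23]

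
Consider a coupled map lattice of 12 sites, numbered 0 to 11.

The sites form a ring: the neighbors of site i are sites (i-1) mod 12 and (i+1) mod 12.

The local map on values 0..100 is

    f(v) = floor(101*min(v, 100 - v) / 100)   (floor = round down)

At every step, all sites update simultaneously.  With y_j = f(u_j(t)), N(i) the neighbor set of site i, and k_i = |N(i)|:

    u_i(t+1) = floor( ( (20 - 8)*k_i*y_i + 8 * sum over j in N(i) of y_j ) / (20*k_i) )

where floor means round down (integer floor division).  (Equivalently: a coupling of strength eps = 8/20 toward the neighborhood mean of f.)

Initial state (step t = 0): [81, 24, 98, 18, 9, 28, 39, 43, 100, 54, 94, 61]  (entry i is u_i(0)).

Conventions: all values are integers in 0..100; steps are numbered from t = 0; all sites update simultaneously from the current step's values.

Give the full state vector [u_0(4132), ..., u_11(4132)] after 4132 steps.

Simulating step by step:
t=0: [81, 24, 98, 18, 9, 28, 39, 43, 100, 54, 94, 61]
t=1: [24, 18, 9, 13, 14, 26, 37, 33, 17, 28, 20, 28]
t=2: [23, 17, 11, 12, 16, 25, 34, 30, 22, 24, 23, 25]
t=3: [22, 17, 12, 12, 17, 25, 31, 29, 24, 23, 23, 24]
t=4: [21, 17, 13, 13, 17, 24, 29, 28, 24, 23, 23, 23]
t=5: [20, 17, 13, 13, 17, 23, 27, 27, 24, 23, 23, 22]
t=6: [19, 16, 13, 13, 17, 22, 26, 26, 24, 23, 22, 21]
t=7: [18, 16, 13, 13, 17, 21, 25, 25, 24, 23, 22, 20]
t=8: [18, 15, 13, 13, 17, 21, 24, 24, 24, 23, 21, 20]
t=9: [17, 15, 13, 13, 17, 20, 23, 24, 23, 22, 21, 19]
t=10: [17, 15, 13, 13, 16, 20, 22, 23, 23, 22, 20, 19]
t=11: [17, 15, 13, 13, 16, 19, 21, 22, 22, 21, 20, 18]
t=12: [16, 15, 13, 13, 16, 18, 20, 21, 21, 21, 19, 18]
t=13: [16, 14, 13, 13, 15, 18, 19, 20, 21, 20, 19, 17]
t=14: [15, 14, 13, 13, 15, 17, 19, 20, 20, 20, 18, 17]
t=15: [15, 14, 13, 13, 15, 17, 18, 19, 20, 19, 18, 16]
t=16: [15, 14, 13, 13, 15, 16, 18, 19, 19, 19, 17, 16]
t=17: [15, 14, 13, 13, 14, 16, 17, 18, 19, 18, 17, 16]
t=18: [15, 14, 13, 13, 14, 15, 17, 18, 18, 18, 17, 16]
t=19: [15, 14, 13, 13, 14, 15, 16, 17, 18, 17, 17, 16]
t=20: [15, 14, 13, 13, 14, 15, 16, 17, 17, 17, 16, 16]
t=21: [15, 14, 13, 13, 14, 15, 16, 16, 17, 16, 16, 15]
t=22: [14, 14, 13, 13, 14, 15, 15, 16, 16, 16, 15, 15]
t=23: [14, 13, 13, 13, 14, 14, 15, 15, 16, 15, 15, 14]
t=24: [13, 13, 13, 13, 13, 14, 14, 15, 15, 15, 14, 14]
t=25: [13, 13, 13, 13, 13, 13, 14, 14, 15, 14, 14, 13]
t=26: [13, 13, 13, 13, 13, 13, 13, 14, 14, 14, 13, 13]
t=27: [13, 13, 13, 13, 13, 13, 13, 13, 14, 13, 13, 13]
t=28: [13, 13, 13, 13, 13, 13, 13, 13, 13, 13, 13, 13]
t=29: [13, 13, 13, 13, 13, 13, 13, 13, 13, 13, 13, 13]

Answer: [13, 13, 13, 13, 13, 13, 13, 13, 13, 13, 13, 13]
Key observation: The state at step 28, [13, 13, 13, 13, 13, 13, 13, 13, 13, 13, 13, 13], reappears at step 29: the system is in a cycle of period 1 from step 28 on.  Therefore the state at step 4132 equals the state at step 28 + ((4132 - 28) mod 1) = 28, which is [13, 13, 13, 13, 13, 13, 13, 13, 13, 13, 13, 13].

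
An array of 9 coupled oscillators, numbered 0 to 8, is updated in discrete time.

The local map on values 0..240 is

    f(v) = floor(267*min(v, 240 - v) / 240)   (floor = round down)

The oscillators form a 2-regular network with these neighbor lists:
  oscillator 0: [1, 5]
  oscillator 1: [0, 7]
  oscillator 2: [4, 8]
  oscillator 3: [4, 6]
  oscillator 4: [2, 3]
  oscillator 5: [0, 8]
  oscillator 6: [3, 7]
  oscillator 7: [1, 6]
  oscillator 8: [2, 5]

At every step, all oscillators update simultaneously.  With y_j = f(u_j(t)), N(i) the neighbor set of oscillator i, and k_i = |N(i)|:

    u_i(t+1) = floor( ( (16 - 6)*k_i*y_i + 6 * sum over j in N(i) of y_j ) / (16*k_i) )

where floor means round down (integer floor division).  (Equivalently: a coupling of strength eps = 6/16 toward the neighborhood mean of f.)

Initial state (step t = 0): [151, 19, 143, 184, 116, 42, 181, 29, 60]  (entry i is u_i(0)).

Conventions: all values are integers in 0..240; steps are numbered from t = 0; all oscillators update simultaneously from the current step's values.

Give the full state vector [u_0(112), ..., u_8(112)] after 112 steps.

Answer: [132, 132, 132, 132, 132, 132, 132, 132, 132]
Key observation: The state at step 24, [132, 132, 132, 132, 132, 132, 132, 132, 132], reappears at step 28: the system is in a cycle of period 4 from step 24 on.  Therefore the state at step 112 equals the state at step 24 + ((112 - 24) mod 4) = 24, which is [132, 132, 132, 132, 132, 132, 132, 132, 132].

Derivation:
t=0: [151, 19, 143, 184, 116, 42, 181, 29, 60]
t=1: [74, 37, 103, 75, 112, 59, 58, 36, 69]
t=2: [71, 48, 108, 87, 114, 70, 63, 44, 81]
t=3: [73, 56, 115, 96, 119, 79, 70, 53, 93]
t=4: [78, 64, 123, 105, 126, 88, 78, 62, 104]
t=5: [85, 73, 126, 112, 124, 98, 88, 71, 114]
t=6: [94, 82, 126, 119, 127, 109, 98, 82, 122]
t=7: [104, 93, 126, 126, 126, 119, 109, 94, 128]
t=8: [115, 105, 125, 125, 126, 127, 118, 107, 125]
t=9: [124, 118, 126, 127, 126, 125, 128, 120, 126]
t=10: [129, 131, 126, 125, 125, 127, 125, 130, 126]
t=11: [123, 121, 126, 127, 126, 124, 126, 122, 125]
t=12: [130, 131, 126, 125, 125, 128, 126, 130, 127]
t=13: [122, 121, 126, 126, 126, 123, 125, 122, 125]
t=14: [131, 131, 126, 126, 126, 129, 127, 130, 127]
t=15: [121, 121, 125, 125, 126, 123, 124, 122, 124]
t=16: [131, 131, 127, 127, 126, 130, 129, 130, 128]
t=17: [121, 121, 125, 124, 125, 122, 123, 122, 123]
t=18: [131, 131, 127, 128, 127, 131, 130, 131, 129]
t=19: [121, 121, 124, 123, 124, 121, 122, 121, 123]
t=20: [132, 132, 129, 130, 129, 131, 131, 131, 130]
t=21: [120, 120, 122, 122, 122, 121, 121, 120, 122]
t=22: [132, 133, 131, 131, 131, 132, 132, 132, 131]
t=23: [119, 119, 121, 120, 121, 120, 120, 119, 120]
t=24: [132, 132, 132, 132, 132, 132, 132, 132, 132]
t=25: [120, 120, 120, 120, 120, 120, 120, 120, 120]
t=26: [133, 133, 133, 133, 133, 133, 133, 133, 133]
t=27: [119, 119, 119, 119, 119, 119, 119, 119, 119]
t=28: [132, 132, 132, 132, 132, 132, 132, 132, 132]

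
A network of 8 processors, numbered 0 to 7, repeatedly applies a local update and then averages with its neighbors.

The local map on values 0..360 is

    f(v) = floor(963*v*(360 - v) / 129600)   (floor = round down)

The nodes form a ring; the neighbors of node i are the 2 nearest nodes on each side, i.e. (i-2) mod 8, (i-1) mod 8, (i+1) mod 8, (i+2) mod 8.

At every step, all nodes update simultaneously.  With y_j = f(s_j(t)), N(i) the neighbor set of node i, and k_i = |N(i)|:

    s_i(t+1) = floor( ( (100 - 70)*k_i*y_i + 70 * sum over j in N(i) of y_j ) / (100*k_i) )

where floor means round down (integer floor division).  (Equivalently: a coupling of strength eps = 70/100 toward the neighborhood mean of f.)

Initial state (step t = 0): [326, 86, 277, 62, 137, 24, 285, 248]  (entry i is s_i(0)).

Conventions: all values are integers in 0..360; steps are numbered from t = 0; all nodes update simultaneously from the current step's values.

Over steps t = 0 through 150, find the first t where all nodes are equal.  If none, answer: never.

Simulating step by step:
t=0: [326, 86, 277, 62, 137, 24, 285, 248]  (not all equal)
t=1: [148, 156, 159, 151, 159, 145, 147, 144]  (not all equal)
t=2: [233, 234, 235, 234, 234, 232, 232, 232]  (not all equal)
t=3: [219, 219, 218, 219, 219, 219, 219, 219]  (not all equal)
t=4: [229, 229, 229, 229, 229, 229, 229, 229]  (all equal)

Answer: 4
Key observation: Synchronization is absorbing here: once all nodes are equal they stay equal, and step 4 is the first all-equal step.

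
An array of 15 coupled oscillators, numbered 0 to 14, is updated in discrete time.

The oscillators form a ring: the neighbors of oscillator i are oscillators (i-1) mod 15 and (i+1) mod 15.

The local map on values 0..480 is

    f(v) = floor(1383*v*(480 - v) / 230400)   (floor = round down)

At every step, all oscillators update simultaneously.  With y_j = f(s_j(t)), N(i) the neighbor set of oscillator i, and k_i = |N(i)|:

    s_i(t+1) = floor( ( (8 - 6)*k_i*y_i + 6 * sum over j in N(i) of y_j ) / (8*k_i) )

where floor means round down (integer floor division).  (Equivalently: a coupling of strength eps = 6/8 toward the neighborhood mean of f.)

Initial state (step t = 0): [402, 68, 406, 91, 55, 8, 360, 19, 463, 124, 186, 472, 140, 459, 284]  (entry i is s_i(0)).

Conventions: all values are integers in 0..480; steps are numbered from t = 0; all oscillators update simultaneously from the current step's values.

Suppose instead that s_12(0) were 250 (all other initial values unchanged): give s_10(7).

Simulating step by step:
t=0: [402, 68, 406, 91, 55, 8, 360, 19, 463, 124, 186, 472, 250, 459, 284]
t=1: [235, 180, 187, 173, 122, 155, 92, 127, 130, 206, 189, 257, 115, 268, 175]
t=2: [327, 333, 322, 300, 298, 254, 267, 249, 295, 310, 338, 303, 319, 299, 337]
t=3: [293, 300, 307, 317, 331, 335, 343, 336, 329, 309, 310, 303, 318, 304, 306]
t=4: [323, 323, 317, 307, 299, 289, 288, 290, 302, 309, 318, 314, 318, 315, 323]
t=5: [304, 306, 310, 317, 324, 328, 330, 327, 323, 315, 313, 309, 310, 307, 306]
t=6: [319, 318, 314, 309, 304, 299, 298, 300, 305, 309, 313, 315, 317, 317, 319]
t=7: [308, 309, 312, 316, 320, 323, 324, 322, 320, 316, 313, 311, 310, 309, 308]

Answer: s_10(7) = 313
Key observation: This trace re-runs the system from the modified initial state.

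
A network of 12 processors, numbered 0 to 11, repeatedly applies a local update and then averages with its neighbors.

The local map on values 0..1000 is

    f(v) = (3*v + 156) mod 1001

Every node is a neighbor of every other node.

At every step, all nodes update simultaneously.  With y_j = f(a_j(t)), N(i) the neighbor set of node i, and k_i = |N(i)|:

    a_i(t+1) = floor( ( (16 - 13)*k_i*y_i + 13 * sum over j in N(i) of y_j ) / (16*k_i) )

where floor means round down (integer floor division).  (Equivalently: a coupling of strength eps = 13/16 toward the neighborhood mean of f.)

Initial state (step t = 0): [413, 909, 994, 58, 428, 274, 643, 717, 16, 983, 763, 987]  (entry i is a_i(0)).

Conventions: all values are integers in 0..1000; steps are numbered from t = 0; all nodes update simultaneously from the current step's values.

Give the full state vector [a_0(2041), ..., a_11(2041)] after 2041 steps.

Answer: [747, 747, 747, 747, 747, 747, 747, 747, 747, 747, 747, 747]
Key observation: The state at step 7, [747, 747, 747, 747, 747, 747, 747, 747, 747, 747, 747, 747], reappears at step 13: the system is in a cycle of period 6 from step 7 on.  Therefore the state at step 2041 equals the state at step 7 + ((2041 - 7) mod 6) = 7, which is [747, 747, 747, 747, 747, 747, 747, 747, 747, 747, 747, 747].

Derivation:
t=0: [413, 909, 994, 58, 428, 274, 643, 717, 16, 983, 763, 987]
t=1: [370, 425, 340, 363, 375, 436, 335, 360, 348, 337, 375, 338]
t=2: [256, 275, 246, 254, 258, 279, 244, 253, 249, 245, 258, 245]
t=3: [921, 928, 918, 921, 922, 929, 917, 920, 919, 918, 922, 918]
t=4: [917, 919, 916, 917, 917, 919, 915, 916, 916, 916, 917, 916]
t=5: [904, 905, 903, 904, 904, 905, 903, 903, 903, 903, 904, 903]
t=6: [865, 865, 864, 865, 865, 865, 864, 864, 864, 864, 865, 864]
t=7: [747, 747, 747, 747, 747, 747, 747, 747, 747, 747, 747, 747]
t=8: [395, 395, 395, 395, 395, 395, 395, 395, 395, 395, 395, 395]
t=9: [340, 340, 340, 340, 340, 340, 340, 340, 340, 340, 340, 340]
t=10: [175, 175, 175, 175, 175, 175, 175, 175, 175, 175, 175, 175]
t=11: [681, 681, 681, 681, 681, 681, 681, 681, 681, 681, 681, 681]
t=12: [197, 197, 197, 197, 197, 197, 197, 197, 197, 197, 197, 197]
t=13: [747, 747, 747, 747, 747, 747, 747, 747, 747, 747, 747, 747]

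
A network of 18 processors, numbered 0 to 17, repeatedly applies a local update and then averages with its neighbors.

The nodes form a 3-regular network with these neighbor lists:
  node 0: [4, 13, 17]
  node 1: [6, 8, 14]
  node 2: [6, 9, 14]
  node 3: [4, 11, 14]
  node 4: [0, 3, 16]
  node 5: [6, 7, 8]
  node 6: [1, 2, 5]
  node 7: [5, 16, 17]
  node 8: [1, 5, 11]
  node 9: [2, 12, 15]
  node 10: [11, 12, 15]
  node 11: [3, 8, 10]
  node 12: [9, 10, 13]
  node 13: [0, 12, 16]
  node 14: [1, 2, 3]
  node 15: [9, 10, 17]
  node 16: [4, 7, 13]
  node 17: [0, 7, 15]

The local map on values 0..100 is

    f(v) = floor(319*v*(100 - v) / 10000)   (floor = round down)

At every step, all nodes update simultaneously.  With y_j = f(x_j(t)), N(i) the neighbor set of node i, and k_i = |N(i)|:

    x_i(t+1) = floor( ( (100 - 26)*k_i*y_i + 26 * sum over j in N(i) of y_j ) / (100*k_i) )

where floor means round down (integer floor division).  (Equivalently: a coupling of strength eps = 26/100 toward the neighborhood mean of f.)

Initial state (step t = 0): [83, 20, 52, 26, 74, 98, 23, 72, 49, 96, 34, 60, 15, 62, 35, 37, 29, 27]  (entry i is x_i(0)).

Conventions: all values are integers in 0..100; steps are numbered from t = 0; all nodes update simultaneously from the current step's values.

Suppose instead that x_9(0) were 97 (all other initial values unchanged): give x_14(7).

Answer: x_14(7) = 65
Key observation: This trace re-runs the system from the modified initial state.

Derivation:
t=0: [83, 20, 52, 26, 74, 98, 23, 72, 49, 97, 34, 60, 15, 62, 35, 37, 29, 27]
t=1: [50, 55, 70, 63, 59, 21, 53, 58, 69, 23, 69, 74, 43, 68, 69, 67, 65, 61]
t=2: [77, 76, 66, 72, 76, 57, 75, 74, 66, 59, 68, 63, 74, 70, 69, 69, 72, 75]
t=3: [57, 60, 70, 64, 58, 74, 61, 62, 70, 74, 68, 72, 63, 64, 67, 68, 63, 59]
t=4: [77, 74, 66, 72, 76, 63, 73, 73, 66, 63, 69, 65, 72, 73, 70, 69, 74, 76]
t=5: [56, 62, 70, 64, 58, 71, 63, 62, 70, 72, 68, 70, 65, 61, 65, 67, 60, 59]
t=6: [77, 73, 67, 72, 76, 66, 72, 74, 66, 65, 69, 66, 71, 75, 71, 70, 75, 76]
t=7: [56, 63, 69, 64, 58, 69, 64, 61, 70, 70, 67, 70, 65, 59, 65, 66, 59, 58]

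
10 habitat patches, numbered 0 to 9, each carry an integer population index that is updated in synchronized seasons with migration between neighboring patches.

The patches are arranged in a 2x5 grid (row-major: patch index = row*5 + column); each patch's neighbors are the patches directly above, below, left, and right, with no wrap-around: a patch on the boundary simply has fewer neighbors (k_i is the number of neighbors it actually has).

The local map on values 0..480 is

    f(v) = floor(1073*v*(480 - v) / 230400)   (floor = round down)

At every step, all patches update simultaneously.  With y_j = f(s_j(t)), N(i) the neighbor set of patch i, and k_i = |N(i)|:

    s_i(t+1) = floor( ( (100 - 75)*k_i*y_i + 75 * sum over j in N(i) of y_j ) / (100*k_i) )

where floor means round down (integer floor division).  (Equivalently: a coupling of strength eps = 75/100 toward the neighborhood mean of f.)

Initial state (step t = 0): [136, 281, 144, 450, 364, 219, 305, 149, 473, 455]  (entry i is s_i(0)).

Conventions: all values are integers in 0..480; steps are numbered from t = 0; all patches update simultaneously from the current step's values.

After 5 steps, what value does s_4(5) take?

Simulating step by step:
t=0: [136, 281, 144, 450, 364, 219, 305, 149, 473, 455]
t=1: [251, 237, 194, 124, 91, 240, 250, 179, 89, 92]
t=2: [267, 265, 245, 197, 180, 267, 263, 234, 195, 163]
t=3: [264, 265, 265, 259, 249, 264, 265, 264, 256, 250]
t=4: [265, 265, 265, 266, 266, 265, 265, 265, 266, 267]
t=5: [265, 265, 265, 265, 264, 265, 265, 265, 264, 264]

Answer: s_4(5) = 264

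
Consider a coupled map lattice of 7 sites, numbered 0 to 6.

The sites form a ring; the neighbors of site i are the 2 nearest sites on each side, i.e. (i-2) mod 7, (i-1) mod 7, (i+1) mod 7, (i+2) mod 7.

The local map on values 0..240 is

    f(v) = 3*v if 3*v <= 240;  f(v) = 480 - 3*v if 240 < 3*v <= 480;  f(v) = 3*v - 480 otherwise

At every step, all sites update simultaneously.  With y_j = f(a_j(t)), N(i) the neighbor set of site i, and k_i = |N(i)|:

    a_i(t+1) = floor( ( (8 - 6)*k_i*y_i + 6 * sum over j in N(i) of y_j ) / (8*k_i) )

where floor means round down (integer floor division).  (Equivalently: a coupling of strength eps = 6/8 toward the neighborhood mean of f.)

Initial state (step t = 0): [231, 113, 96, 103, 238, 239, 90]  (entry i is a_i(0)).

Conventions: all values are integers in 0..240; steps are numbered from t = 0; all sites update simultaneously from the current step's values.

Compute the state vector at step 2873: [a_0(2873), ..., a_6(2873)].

Answer: [168, 167, 167, 168, 169, 169, 169]
Key observation: The state at step 37, [168, 167, 167, 168, 169, 169, 169], reappears at step 41: the system is in a cycle of period 4 from step 37 on.  Therefore the state at step 2873 equals the state at step 37 + ((2873 - 37) mod 4) = 37, which is [168, 167, 167, 168, 169, 169, 169].

Derivation:
t=0: [231, 113, 96, 103, 238, 239, 90]
t=1: [199, 182, 190, 193, 210, 214, 207]
t=2: [115, 100, 103, 112, 129, 135, 128]
t=3: [131, 147, 146, 133, 114, 106, 114]
t=4: [93, 75, 75, 91, 113, 123, 114]
t=5: [181, 200, 201, 183, 162, 156, 161]
t=6: [64, 78, 79, 66, 40, 29, 38]
t=7: [174, 197, 198, 176, 149, 138, 147]
t=8: [72, 73, 72, 72, 58, 46, 57]
t=9: [193, 208, 208, 194, 182, 180, 182]
t=10: [102, 113, 113, 103, 86, 77, 85]
t=11: [181, 168, 168, 180, 199, 206, 200]
t=12: [73, 56, 55, 71, 93, 102, 94]
t=13: [186, 191, 191, 186, 190, 199, 192]
t=14: [94, 87, 86, 93, 94, 93, 94]
t=15: [207, 208, 208, 207, 203, 199, 202]
t=16: [134, 139, 140, 135, 131, 129, 131]
t=17: [76, 72, 71, 75, 80, 84, 81]
t=18: [224, 223, 223, 224, 229, 231, 230]
t=19: [198, 194, 193, 197, 202, 203, 202]
t=20: [114, 109, 109, 113, 118, 121, 119]
t=21: [136, 142, 142, 138, 131, 128, 130]
t=22: [73, 66, 65, 71, 79, 83, 80]
t=23: [216, 212, 211, 214, 224, 228, 225]
t=24: [174, 166, 165, 172, 181, 185, 183]
t=25: [43, 34, 33, 41, 52, 58, 54]
t=26: [132, 121, 120, 130, 143, 150, 145]
t=27: [79, 92, 94, 82, 66, 58, 64]
t=28: [203, 212, 213, 203, 199, 204, 200]
t=29: [138, 139, 139, 138, 130, 125, 130]
t=30: [76, 69, 69, 76, 83, 84, 83]
t=31: [220, 219, 219, 220, 225, 229, 225]
t=32: [186, 181, 181, 186, 191, 192, 191]
t=33: [78, 74, 74, 78, 85, 88, 85]
t=34: [224, 227, 227, 224, 224, 226, 224]
t=35: [196, 195, 195, 196, 194, 193, 194]
t=36: [104, 105, 105, 104, 103, 103, 103]
t=37: [168, 167, 167, 168, 169, 169, 169]
t=38: [24, 23, 23, 24, 25, 25, 25]
t=39: [72, 71, 71, 72, 73, 73, 73]
t=40: [216, 215, 215, 216, 217, 217, 217]
t=41: [168, 167, 167, 168, 169, 169, 169]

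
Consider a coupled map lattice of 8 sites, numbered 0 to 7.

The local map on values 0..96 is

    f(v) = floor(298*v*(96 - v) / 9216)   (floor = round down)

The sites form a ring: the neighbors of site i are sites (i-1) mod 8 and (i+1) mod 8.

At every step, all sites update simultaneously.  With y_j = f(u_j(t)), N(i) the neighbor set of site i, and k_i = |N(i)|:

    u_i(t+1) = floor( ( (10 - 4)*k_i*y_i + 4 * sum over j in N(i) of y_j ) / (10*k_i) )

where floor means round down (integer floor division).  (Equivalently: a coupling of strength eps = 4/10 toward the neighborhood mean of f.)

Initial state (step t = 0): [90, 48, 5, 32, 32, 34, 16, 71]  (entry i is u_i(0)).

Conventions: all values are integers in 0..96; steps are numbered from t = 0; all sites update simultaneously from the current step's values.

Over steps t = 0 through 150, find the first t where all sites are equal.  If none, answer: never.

Answer: never
Key observation: The state at step 10 reappears at step 12 — the system is in a cycle of period 2 from step 10 on.  No step 0..12 is synchronized, and the cycle repeats forever, so no step up to 150 (or ever) has all sites equal.

Derivation:
t=0: [90, 48, 5, 32, 32, 34, 16, 71]  (not all equal)
t=1: [36, 50, 36, 55, 66, 62, 49, 45]  (not all equal)
t=2: [71, 72, 70, 69, 66, 68, 72, 73]  (not all equal)
t=3: [56, 56, 57, 60, 62, 60, 56, 54]  (not all equal)
t=4: [72, 71, 70, 69, 68, 69, 71, 72]  (not all equal)
t=5: [55, 56, 58, 59, 60, 59, 57, 55]  (not all equal)
t=6: [72, 71, 71, 70, 69, 70, 71, 71]  (not all equal)
t=7: [55, 56, 57, 58, 59, 58, 57, 56]  (not all equal)
t=8: [72, 71, 71, 70, 70, 70, 71, 71]  (not all equal)
t=9: [55, 56, 57, 57, 58, 57, 57, 56]  (not all equal)
t=10: [72, 71, 71, 71, 71, 71, 71, 71]  (not all equal)
t=11: [55, 56, 57, 57, 57, 57, 57, 56]  (not all equal)
t=12: [72, 71, 71, 71, 71, 71, 71, 71]  (not all equal)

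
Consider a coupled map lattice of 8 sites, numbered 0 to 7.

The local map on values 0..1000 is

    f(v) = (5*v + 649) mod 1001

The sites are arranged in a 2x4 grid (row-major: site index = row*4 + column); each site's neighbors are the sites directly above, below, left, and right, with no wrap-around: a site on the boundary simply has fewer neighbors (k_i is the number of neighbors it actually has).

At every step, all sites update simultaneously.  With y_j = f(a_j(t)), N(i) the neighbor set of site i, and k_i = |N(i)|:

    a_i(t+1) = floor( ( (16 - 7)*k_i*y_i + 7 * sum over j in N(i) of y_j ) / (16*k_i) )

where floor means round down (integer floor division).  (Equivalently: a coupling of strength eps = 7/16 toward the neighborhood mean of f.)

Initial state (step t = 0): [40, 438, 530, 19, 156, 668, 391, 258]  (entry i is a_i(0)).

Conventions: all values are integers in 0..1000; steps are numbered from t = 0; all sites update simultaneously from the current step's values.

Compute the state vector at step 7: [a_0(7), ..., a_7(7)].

Answer: [589, 807, 605, 556, 464, 590, 417, 652]

Derivation:
t=0: [40, 438, 530, 19, 156, 668, 391, 258]
t=1: [754, 781, 484, 688, 642, 826, 662, 822]
t=2: [541, 492, 269, 227, 741, 780, 770, 652]
t=3: [297, 335, 760, 855, 392, 445, 634, 789]
t=4: [277, 392, 550, 743, 561, 744, 737, 711]
t=5: [249, 457, 411, 332, 340, 407, 325, 263]
t=6: [782, 856, 615, 536, 539, 609, 495, 668]
t=7: [589, 807, 605, 556, 464, 590, 417, 652]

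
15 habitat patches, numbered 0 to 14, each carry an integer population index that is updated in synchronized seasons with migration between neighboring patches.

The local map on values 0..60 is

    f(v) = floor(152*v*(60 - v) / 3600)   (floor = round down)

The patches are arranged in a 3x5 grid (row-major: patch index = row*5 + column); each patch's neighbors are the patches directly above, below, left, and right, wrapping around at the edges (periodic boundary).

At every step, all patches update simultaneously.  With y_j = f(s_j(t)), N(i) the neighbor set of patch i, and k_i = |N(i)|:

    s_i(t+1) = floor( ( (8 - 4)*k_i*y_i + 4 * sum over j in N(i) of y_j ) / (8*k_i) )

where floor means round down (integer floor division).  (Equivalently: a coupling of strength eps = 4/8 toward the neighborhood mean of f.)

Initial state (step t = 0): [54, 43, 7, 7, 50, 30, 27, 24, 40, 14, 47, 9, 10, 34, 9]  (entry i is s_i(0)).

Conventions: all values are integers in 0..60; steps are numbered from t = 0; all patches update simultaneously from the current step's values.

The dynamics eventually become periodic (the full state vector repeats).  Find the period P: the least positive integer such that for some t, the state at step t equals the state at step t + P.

Answer: 1
Key observation: The state at step 4, [36, 36, 36, 36, 36, 36, 36, 36, 36, 36, 36, 36, 36, 36, 36], reappears at step 5 — and no state repeats earlier — so the cycle the system enters has period 1.

Derivation:
t=0: [54, 43, 7, 7, 50, 30, 27, 24, 40, 14, 47, 9, 10, 34, 9]
t=1: [20, 25, 20, 20, 19, 31, 33, 31, 30, 27, 23, 23, 23, 29, 23]
t=2: [34, 35, 34, 34, 33, 36, 36, 36, 37, 36, 35, 35, 35, 36, 35]
t=3: [36, 36, 36, 36, 36, 36, 36, 36, 35, 36, 36, 36, 36, 36, 36]
t=4: [36, 36, 36, 36, 36, 36, 36, 36, 36, 36, 36, 36, 36, 36, 36]
t=5: [36, 36, 36, 36, 36, 36, 36, 36, 36, 36, 36, 36, 36, 36, 36]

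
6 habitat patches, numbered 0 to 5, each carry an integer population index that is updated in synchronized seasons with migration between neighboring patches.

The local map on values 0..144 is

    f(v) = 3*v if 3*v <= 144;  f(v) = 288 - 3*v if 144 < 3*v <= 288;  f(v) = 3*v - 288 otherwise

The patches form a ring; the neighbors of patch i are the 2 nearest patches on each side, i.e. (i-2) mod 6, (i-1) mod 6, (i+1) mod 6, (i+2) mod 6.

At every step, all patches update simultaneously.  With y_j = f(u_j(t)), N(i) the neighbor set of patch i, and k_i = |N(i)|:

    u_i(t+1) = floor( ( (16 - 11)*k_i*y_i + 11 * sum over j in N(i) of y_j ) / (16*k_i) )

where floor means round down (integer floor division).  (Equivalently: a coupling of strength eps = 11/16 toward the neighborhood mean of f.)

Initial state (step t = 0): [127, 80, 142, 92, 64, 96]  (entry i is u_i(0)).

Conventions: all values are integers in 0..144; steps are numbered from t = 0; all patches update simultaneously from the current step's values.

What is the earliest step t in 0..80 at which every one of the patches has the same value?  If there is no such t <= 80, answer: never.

Simulating step by step:
t=0: [127, 80, 142, 92, 64, 96]  (not all equal)
t=1: [77, 56, 85, 52, 71, 42]  (not all equal)
t=2: [78, 97, 76, 102, 83, 105]  (not all equal)
t=3: [39, 28, 38, 27, 39, 28]  (not all equal)
t=4: [105, 94, 104, 93, 104, 94]  (not all equal)
t=5: [18, 13, 18, 13, 18, 13]  (not all equal)
t=6: [48, 44, 48, 44, 48, 44]  (not all equal)
t=7: [139, 136, 139, 136, 139, 136]  (not all equal)
t=8: [125, 123, 125, 123, 125, 123]  (not all equal)
t=9: [84, 83, 84, 83, 84, 83]  (not all equal)
t=10: [37, 37, 37, 37, 37, 37]  (all equal)

Answer: 10
Key observation: Synchronization is absorbing here: once all patches are equal they stay equal, and step 10 is the first all-equal step.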